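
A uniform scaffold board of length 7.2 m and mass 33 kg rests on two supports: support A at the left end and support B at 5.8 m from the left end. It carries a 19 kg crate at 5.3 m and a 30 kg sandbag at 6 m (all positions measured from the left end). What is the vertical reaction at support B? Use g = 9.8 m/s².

R_B ≈ 675 N

Take moments about support A.
Beam weight: 33 × 9.8 = 323.4 N down at 3.6 m → arm 3.6 m, τ = 323.4 × 3.6 = 1164 N·m clockwise.
Crate: 19 × 9.8 = 186.2 N down at 5.3 m → arm 5.3 m, τ = 186.2 × 5.3 = 986.9 N·m clockwise.
Sandbag: 30 × 9.8 = 294 N down at 6 m → arm 6 m, τ = 294 × 6 = 1764 N·m clockwise.
Net load moment about support A = 3915 N·m clockwise.
Reaction R at support B is upward at 5.8 m, arm 5.8 m → moment R × 5.8 counterclockwise.
For rotational equilibrium, R × 5.8 = 3915, so R = 675 N.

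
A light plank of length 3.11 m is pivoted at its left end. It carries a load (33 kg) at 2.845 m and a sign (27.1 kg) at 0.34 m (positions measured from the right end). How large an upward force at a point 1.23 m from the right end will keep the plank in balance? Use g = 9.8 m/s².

Choose the left end as the axis so the unknown pivot reaction has zero arm there.
Load: 33 × 9.8 = 323.4 N down at 2.845 m → arm 0.265 m, τ = 323.4 × 0.265 = 85.7 N·m clockwise.
Sign: 27.1 × 9.8 = 265.6 N down at 0.34 m → arm 2.77 m, τ = 265.6 × 2.77 = 735.7 N·m clockwise.
Net moment of the loads = 821.4 N·m clockwise.
The upward force F acts at a point 1.23 m from the right end, arm 1.88 m, giving F × 1.88 counterclockwise.
Setting net torque to zero: F × 1.88 = 821.4 → F = 821.4 / 1.88 = 437 N.

F ≈ 437 N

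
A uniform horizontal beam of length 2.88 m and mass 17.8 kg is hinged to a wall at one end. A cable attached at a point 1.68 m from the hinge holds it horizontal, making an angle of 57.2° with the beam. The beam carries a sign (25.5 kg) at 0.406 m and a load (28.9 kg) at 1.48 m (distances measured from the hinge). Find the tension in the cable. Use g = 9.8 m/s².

T ≈ 547 N

Choose the hinge as the axis so the unknown hinge reaction has zero arm there.
Beam weight: 17.8 × 9.8 = 174.4 N down at 1.44 m → arm 1.44 m, τ = 174.4 × 1.44 = 251.1 N·m clockwise.
Sign: 25.5 × 9.8 = 249.9 N down at 0.406 m → arm 0.406 m, τ = 249.9 × 0.406 = 101.5 N·m clockwise.
Load: 28.9 × 9.8 = 283.2 N down at 1.48 m → arm 1.48 m, τ = 283.2 × 1.48 = 419.1 N·m clockwise.
Total clockwise load moment = 771.7 N·m.
The cable tension T acts at 1.68 m; only its component perpendicular to the beam, T sinθ, produces torque. sin 57.2° = 0.8406.
For rotational equilibrium, T × 1.68 × 0.8406 = 771.7, so T = 771.7 / 1.412 = 547 N.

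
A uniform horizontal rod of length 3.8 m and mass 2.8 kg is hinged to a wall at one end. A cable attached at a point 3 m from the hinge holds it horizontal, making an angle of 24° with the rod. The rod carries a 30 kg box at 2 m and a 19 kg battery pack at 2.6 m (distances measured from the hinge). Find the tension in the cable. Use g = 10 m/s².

Take moments about the hinge.
Beam weight: 2.8 × 10 = 28 N down at 1.9 m → arm 1.9 m, τ = 28 × 1.9 = 53.2 N·m clockwise.
Box: 30 × 10 = 300 N down at 2 m → arm 2 m, τ = 300 × 2 = 600 N·m clockwise.
Battery pack: 19 × 10 = 190 N down at 2.6 m → arm 2.6 m, τ = 190 × 2.6 = 494 N·m clockwise.
Total clockwise load moment = 1147 N·m.
The cable tension T acts at 3 m; only its component perpendicular to the rod, T sinθ, produces torque. sin 24° = 0.4067.
Στ = 0 ⇒ T × 3 × 0.4067 = 1147 ⇒ T = 1147 / 1.22 = 940 N.

T ≈ 940 N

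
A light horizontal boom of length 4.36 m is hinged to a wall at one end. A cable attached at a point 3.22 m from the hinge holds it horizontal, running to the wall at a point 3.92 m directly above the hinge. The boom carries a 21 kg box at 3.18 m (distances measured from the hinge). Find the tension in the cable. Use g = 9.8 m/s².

Sum moments about the hinge (the unknown hinge reaction has zero arm there).
Box: 21 × 9.8 = 205.8 N down at 3.18 m → arm 3.18 m, τ = 205.8 × 3.18 = 654.4 N·m clockwise.
Total clockwise load moment = 654.4 N·m.
The cable tension T acts at 3.22 m; only its component perpendicular to the boom, T sinθ, produces torque. sinθ = h/√(h²+d²) = 3.92/√(3.92²+3.22²) = 0.7727.
Balancing moments: T × 3.22 × 0.7727 = 654.4, giving T = 654.4 / 2.488 = 263 N.

T ≈ 263 N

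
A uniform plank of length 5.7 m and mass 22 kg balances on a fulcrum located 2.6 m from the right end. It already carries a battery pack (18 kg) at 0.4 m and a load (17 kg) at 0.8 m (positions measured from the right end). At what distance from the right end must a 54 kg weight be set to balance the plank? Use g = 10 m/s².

x ≈ 3.8 m from the right end

Sum moments about the fulcrum (at 2.6 m from the right end) (the support reaction has zero arm there).
Beam weight: 22 × 10 = 220 N down at 2.85 m → arm 0.25 m, τ = 220 × 0.25 = 55 N·m counterclockwise.
Battery pack: 18 × 10 = 180 N down at 0.4 m → arm 2.2 m, τ = 180 × 2.2 = 396 N·m clockwise.
Load: 17 × 10 = 170 N down at 0.8 m → arm 1.8 m, τ = 170 × 1.8 = 306 N·m clockwise.
Net moment of existing loads = 647 N·m clockwise.
The weight weighs 54 × 10 = 540 N and must supply an equal counterclockwise moment, so its lever arm about the fulcrum is 647 / 540 = 1.2 m.
That puts it at 2.6 + 1.2 = 3.8 m from the right end.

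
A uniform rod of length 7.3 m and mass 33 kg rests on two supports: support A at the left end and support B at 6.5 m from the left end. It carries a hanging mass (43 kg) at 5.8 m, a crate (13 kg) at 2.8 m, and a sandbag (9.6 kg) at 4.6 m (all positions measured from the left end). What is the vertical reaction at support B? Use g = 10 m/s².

About support A:
Beam weight: 33 × 10 = 330 N down at 3.65 m → arm 3.65 m, τ = 330 × 3.65 = 1204 N·m clockwise.
Hanging mass: 43 × 10 = 430 N down at 5.8 m → arm 5.8 m, τ = 430 × 5.8 = 2494 N·m clockwise.
Crate: 13 × 10 = 130 N down at 2.8 m → arm 2.8 m, τ = 130 × 2.8 = 364 N·m clockwise.
Sandbag: 9.6 × 10 = 96 N down at 4.6 m → arm 4.6 m, τ = 96 × 4.6 = 441.6 N·m clockwise.
Net load moment about support A = 4504 N·m clockwise.
Reaction R at support B is upward at 6.5 m, arm 6.5 m → moment R × 6.5 counterclockwise.
For rotational equilibrium, R × 6.5 = 4504, so R = 693 N.

R_B ≈ 693 N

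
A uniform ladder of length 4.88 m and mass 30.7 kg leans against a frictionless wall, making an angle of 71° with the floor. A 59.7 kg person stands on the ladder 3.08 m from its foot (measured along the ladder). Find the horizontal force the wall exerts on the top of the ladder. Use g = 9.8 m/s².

N_wall ≈ 179 N

Choose the foot of the ladder as the axis so the floor normal and friction both act there and drop out.
Ladder weight 30.7×9.8 = 300.9 N acts at 2.44 m along the ladder; its horizontal arm is 2.44·cos71° = 0.7944 m → τ = 239 N·m clockwise.
Person: 59.7×9.8 = 585.1 N at 3.08 m → arm 1.003 m → τ = 586.9 N·m clockwise.
Wall normal N acts horizontally at the top; its moment arm is the height L sinθ = 4.88·sin71° = 4.614 m, counterclockwise.
For rotational equilibrium, N × 4.614 = 825.9, so N = 179 N.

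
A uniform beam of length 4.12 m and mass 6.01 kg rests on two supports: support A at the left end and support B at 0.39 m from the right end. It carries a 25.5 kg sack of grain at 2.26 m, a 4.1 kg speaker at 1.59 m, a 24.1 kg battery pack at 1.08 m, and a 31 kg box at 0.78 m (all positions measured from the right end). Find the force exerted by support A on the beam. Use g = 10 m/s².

R_A ≈ 245 N

Choose support B as the axis so its reaction then has zero moment arm.
Beam weight: 6.01 × 10 = 60.1 N down at 2.06 m → arm 1.67 m, τ = 60.1 × 1.67 = 100.4 N·m counterclockwise.
Sack of grain: 25.5 × 10 = 255 N down at 2.26 m → arm 1.87 m, τ = 255 × 1.87 = 476.9 N·m counterclockwise.
Speaker: 4.1 × 10 = 41 N down at 1.59 m → arm 1.2 m, τ = 41 × 1.2 = 49.2 N·m counterclockwise.
Battery pack: 24.1 × 10 = 241 N down at 1.08 m → arm 0.69 m, τ = 241 × 0.69 = 166.3 N·m counterclockwise.
Box: 31 × 10 = 310 N down at 0.78 m → arm 0.39 m, τ = 310 × 0.39 = 120.9 N·m counterclockwise.
Net load moment about support B = 913.7 N·m counterclockwise.
Reaction R at support A is upward at 4.12 m, arm 3.73 m → moment R × 3.73 clockwise.
For rotational equilibrium, R × 3.73 = 913.7, so R = 245 N.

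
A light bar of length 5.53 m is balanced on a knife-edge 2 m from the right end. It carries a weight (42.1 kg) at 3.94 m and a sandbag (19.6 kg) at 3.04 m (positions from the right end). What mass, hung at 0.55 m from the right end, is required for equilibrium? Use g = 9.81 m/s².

Taking torques about the knife-edge (at 2 m from the right end):
Weight: 42.1 × 9.81 = 413 N down at 3.94 m → arm 1.94 m, τ = 413 × 1.94 = 801.2 N·m counterclockwise.
Sandbag: 19.6 × 9.81 = 192.3 N down at 3.04 m → arm 1.04 m, τ = 192.3 × 1.04 = 200 N·m counterclockwise.
Net moment of known loads = 1001 N·m counterclockwise.
An unknown mass m at 0.55 m has arm 1.45 m; its moment is m·g·1.45 clockwise.
For rotational equilibrium, m × 9.81 × 1.45 = 1001, so m = 1001 / (9.81 × 1.45) = 70.4 kg.

m ≈ 70.4 kg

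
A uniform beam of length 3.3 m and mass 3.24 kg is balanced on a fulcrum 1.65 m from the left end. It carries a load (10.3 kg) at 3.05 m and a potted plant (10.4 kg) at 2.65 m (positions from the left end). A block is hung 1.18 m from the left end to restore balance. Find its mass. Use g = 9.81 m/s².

Take moments about the fulcrum (at 1.65 m from the left end).
Beam weight: acts at the fulcrum, moment arm 0 → no torque.
Load: 10.3 × 9.81 = 101 N down at 3.05 m → arm 1.4 m, τ = 101 × 1.4 = 141.4 N·m clockwise.
Potted plant: 10.4 × 9.81 = 102 N down at 2.65 m → arm 1 m, τ = 102 × 1 = 102 N·m clockwise.
Net moment of known loads = 243.4 N·m clockwise.
An unknown mass m at 1.18 m has arm 0.47 m; its moment is m·g·0.47 counterclockwise.
Balancing moments: m × 9.81 × 0.47 = 243.4, giving m = 243.4 / (9.81 × 0.47) = 52.8 kg.

m ≈ 52.8 kg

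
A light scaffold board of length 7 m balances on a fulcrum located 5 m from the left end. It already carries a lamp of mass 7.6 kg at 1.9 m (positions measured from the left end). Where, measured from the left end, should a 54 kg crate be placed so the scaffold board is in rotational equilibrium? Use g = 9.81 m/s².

Taking torques about the fulcrum (at 5 m from the left end):
Lamp: 7.6 × 9.81 = 74.56 N down at 1.9 m → arm 3.1 m, τ = 74.56 × 3.1 = 231.1 N·m counterclockwise.
Net moment of existing loads = 231.1 N·m counterclockwise.
The crate weighs 54 × 9.81 = 529.7 N and must supply an equal clockwise moment, so its lever arm about the fulcrum is 231.1 / 529.7 = 0.436 m.
That puts it at 5 + 0.436 = 5.44 m from the left end.

x ≈ 5.44 m from the left end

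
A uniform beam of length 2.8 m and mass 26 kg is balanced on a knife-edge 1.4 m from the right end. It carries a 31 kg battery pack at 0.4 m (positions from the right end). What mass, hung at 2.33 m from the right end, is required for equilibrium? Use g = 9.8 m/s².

Choose the knife-edge (at 1.4 m from the right end) as the axis so the support reaction has zero arm there.
Beam weight: acts at the knife-edge, moment arm 0 → no torque.
Battery pack: 31 × 9.8 = 303.8 N down at 0.4 m → arm 1 m, τ = 303.8 × 1 = 303.8 N·m clockwise.
Net moment of known loads = 303.8 N·m clockwise.
An unknown mass m at 2.33 m has arm 0.93 m; its moment is m·g·0.93 counterclockwise.
Setting net torque to zero: m × 9.8 × 0.93 = 303.8 → m = 303.8 / (9.8 × 0.93) = 33.3 kg.

m ≈ 33.3 kg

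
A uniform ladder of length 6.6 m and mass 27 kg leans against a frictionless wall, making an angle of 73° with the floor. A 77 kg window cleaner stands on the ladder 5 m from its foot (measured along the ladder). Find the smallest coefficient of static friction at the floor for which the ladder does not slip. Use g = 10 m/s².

μ_min ≈ 0.211

Choose the foot of the ladder as the axis so the floor normal and friction both act there and drop out.
Ladder weight 27×10 = 270 N acts at 3.3 m along the ladder; its horizontal arm is 3.3·cos73° = 0.9648 m → τ = 260.5 N·m clockwise.
Window cleaner: 77×10 = 770 N at 5 m → arm 1.462 m → τ = 1126 N·m clockwise.
Wall normal N acts horizontally at the top; its moment arm is the height L sinθ = 6.6·sin73° = 6.312 m, counterclockwise.
For rotational equilibrium, N × 6.312 = 1386, so N = 219.6 N.
ΣFx = 0 ⇒ f = N_wall = 219.6 N. ΣFy = 0 ⇒ N_floor = 1040 N.
μ_min = f / N_floor = 219.6 / 1040 = 0.211.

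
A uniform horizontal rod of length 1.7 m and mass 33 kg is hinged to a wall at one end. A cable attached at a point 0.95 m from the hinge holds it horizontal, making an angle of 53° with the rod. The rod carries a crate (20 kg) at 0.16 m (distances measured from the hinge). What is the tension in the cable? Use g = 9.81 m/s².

Taking torques about the hinge:
Beam weight: 33 × 9.81 = 323.7 N down at 0.85 m → arm 0.85 m, τ = 323.7 × 0.85 = 275.1 N·m clockwise.
Crate: 20 × 9.81 = 196.2 N down at 0.16 m → arm 0.16 m, τ = 196.2 × 0.16 = 31.39 N·m clockwise.
Total clockwise load moment = 306.5 N·m.
The cable tension T acts at 0.95 m; only its component perpendicular to the rod, T sinθ, produces torque. sin 53° = 0.7986.
Setting net torque to zero: T × 0.95 × 0.7986 = 306.5 → T = 306.5 / 0.7587 = 404 N.

T ≈ 404 N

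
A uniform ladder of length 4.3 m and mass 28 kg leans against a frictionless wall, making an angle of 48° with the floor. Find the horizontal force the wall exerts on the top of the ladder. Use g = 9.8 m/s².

N_wall ≈ 124 N

Sum moments about the foot of the ladder (the floor normal and friction both act there and drop out).
Ladder weight 28×9.8 = 274.4 N acts at 2.15 m along the ladder; its horizontal arm is 2.15·cos48° = 1.439 m → τ = 394.9 N·m clockwise.
Wall normal N acts horizontally at the top; its moment arm is the height L sinθ = 4.3·sin48° = 3.196 m, counterclockwise.
For rotational equilibrium, N × 3.196 = 394.9, so N = 124 N.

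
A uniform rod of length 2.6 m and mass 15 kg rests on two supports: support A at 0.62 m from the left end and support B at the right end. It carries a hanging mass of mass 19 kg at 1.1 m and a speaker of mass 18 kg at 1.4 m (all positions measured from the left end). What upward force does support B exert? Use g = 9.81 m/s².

R_B ≈ 165 N

Taking torques about support A:
Beam weight: 15 × 9.81 = 147.2 N down at 1.3 m → arm 0.68 m, τ = 147.2 × 0.68 = 100.1 N·m clockwise.
Hanging mass: 19 × 9.81 = 186.4 N down at 1.1 m → arm 0.48 m, τ = 186.4 × 0.48 = 89.47 N·m clockwise.
Speaker: 18 × 9.81 = 176.6 N down at 1.4 m → arm 0.78 m, τ = 176.6 × 0.78 = 137.7 N·m clockwise.
Net load moment about support A = 327.3 N·m clockwise.
Reaction R at support B is upward at 2.6 m, arm 1.98 m → moment R × 1.98 counterclockwise.
Balancing moments: R × 1.98 = 327.3, giving R = 165 N.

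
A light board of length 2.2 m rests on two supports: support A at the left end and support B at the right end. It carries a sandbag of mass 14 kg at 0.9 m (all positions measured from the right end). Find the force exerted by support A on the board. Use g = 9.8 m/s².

R_A ≈ 56.1 N

About support B:
Sandbag: 14 × 9.8 = 137.2 N down at 0.9 m → arm 0.9 m, τ = 137.2 × 0.9 = 123.5 N·m counterclockwise.
Net load moment about support B = 123.5 N·m counterclockwise.
Reaction R at support A is upward at 2.2 m, arm 2.2 m → moment R × 2.2 clockwise.
Balancing moments: R × 2.2 = 123.5, giving R = 56.1 N.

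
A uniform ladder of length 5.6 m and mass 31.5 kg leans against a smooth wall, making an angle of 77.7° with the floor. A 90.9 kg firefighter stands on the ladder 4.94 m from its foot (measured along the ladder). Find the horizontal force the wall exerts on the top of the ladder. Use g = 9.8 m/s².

N_wall ≈ 205 N

Taking torques about the foot of the ladder:
Ladder weight 31.5×9.8 = 308.7 N acts at 2.8 m along the ladder; its horizontal arm is 2.8·cos77.7° = 0.5965 m → τ = 184.1 N·m clockwise.
Firefighter: 90.9×9.8 = 890.8 N at 4.94 m → arm 1.052 m → τ = 937.1 N·m clockwise.
Wall normal N acts horizontally at the top; its moment arm is the height L sinθ = 5.6·sin77.7° = 5.471 m, counterclockwise.
Balancing moments: N × 5.471 = 1121, giving N = 205 N.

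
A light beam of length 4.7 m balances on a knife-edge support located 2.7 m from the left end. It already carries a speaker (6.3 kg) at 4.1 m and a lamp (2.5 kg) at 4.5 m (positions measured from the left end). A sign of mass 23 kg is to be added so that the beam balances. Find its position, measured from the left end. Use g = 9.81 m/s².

Sum moments about the knife-edge support (at 2.7 m from the left end) (the support reaction has zero arm there).
Speaker: 6.3 × 9.81 = 61.8 N down at 4.1 m → arm 1.4 m, τ = 61.8 × 1.4 = 86.52 N·m clockwise.
Lamp: 2.5 × 9.81 = 24.53 N down at 4.5 m → arm 1.8 m, τ = 24.53 × 1.8 = 44.15 N·m clockwise.
Net moment of existing loads = 130.7 N·m clockwise.
The sign weighs 23 × 9.81 = 225.6 N and must supply an equal counterclockwise moment, so its lever arm about the knife-edge support is 130.7 / 225.6 = 0.579 m.
That puts it at 2.7 − 0.579 = 2.12 m from the left end.

x ≈ 2.12 m from the left end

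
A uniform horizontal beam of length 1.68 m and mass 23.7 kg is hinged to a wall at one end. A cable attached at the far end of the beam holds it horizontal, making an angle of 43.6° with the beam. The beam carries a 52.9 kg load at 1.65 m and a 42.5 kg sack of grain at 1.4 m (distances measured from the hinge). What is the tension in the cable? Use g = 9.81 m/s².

T ≈ 1410 N

Take moments about the hinge.
Beam weight: 23.7 × 9.81 = 232.5 N down at 0.84 m → arm 0.84 m, τ = 232.5 × 0.84 = 195.3 N·m clockwise.
Load: 52.9 × 9.81 = 518.9 N down at 1.65 m → arm 1.65 m, τ = 518.9 × 1.65 = 856.2 N·m clockwise.
Sack of grain: 42.5 × 9.81 = 416.9 N down at 1.4 m → arm 1.4 m, τ = 416.9 × 1.4 = 583.7 N·m clockwise.
Total clockwise load moment = 1635 N·m.
The cable tension T acts at 1.68 m; only its component perpendicular to the beam, T sinθ, produces torque. sin 43.6° = 0.6896.
Setting net torque to zero: T × 1.68 × 0.6896 = 1635 → T = 1635 / 1.159 = 1410 N.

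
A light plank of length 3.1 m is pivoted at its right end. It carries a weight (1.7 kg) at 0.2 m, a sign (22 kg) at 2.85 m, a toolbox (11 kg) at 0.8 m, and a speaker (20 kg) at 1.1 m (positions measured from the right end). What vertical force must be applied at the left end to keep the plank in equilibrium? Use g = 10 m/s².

F ≈ 303 N

Sum moments about the right end (the unknown pivot reaction has zero arm there).
Weight: 1.7 × 10 = 17 N down at 0.2 m → arm 0.2 m, τ = 17 × 0.2 = 3.4 N·m counterclockwise.
Sign: 22 × 10 = 220 N down at 2.85 m → arm 2.85 m, τ = 220 × 2.85 = 627 N·m counterclockwise.
Toolbox: 11 × 10 = 110 N down at 0.8 m → arm 0.8 m, τ = 110 × 0.8 = 88 N·m counterclockwise.
Speaker: 20 × 10 = 200 N down at 1.1 m → arm 1.1 m, τ = 200 × 1.1 = 220 N·m counterclockwise.
Net moment of the loads = 938.4 N·m counterclockwise.
The upward force F acts at the left end, arm 3.1 m, giving F × 3.1 clockwise.
Στ = 0 ⇒ F × 3.1 = 938.4 ⇒ F = 938.4 / 3.1 = 303 N.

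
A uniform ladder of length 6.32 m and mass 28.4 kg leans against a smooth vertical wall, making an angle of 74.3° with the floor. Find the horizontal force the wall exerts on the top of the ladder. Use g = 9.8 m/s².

N_wall ≈ 39.1 N

Sum moments about the foot of the ladder (the floor normal and friction both act there and drop out).
Ladder weight 28.4×9.8 = 278.3 N acts at 3.16 m along the ladder; its horizontal arm is 3.16·cos74.3° = 0.8551 m → τ = 238 N·m clockwise.
Wall normal N acts horizontally at the top; its moment arm is the height L sinθ = 6.32·sin74.3° = 6.084 m, counterclockwise.
Balancing moments: N × 6.084 = 238, giving N = 39.1 N.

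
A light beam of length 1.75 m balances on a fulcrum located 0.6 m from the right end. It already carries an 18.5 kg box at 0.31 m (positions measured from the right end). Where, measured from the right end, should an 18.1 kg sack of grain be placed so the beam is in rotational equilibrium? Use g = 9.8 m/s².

x ≈ 0.896 m from the right end

Taking torques about the fulcrum (at 0.6 m from the right end):
Box: 18.5 × 9.8 = 181.3 N down at 0.31 m → arm 0.29 m, τ = 181.3 × 0.29 = 52.58 N·m clockwise.
Net moment of existing loads = 52.58 N·m clockwise.
The sack of grain weighs 18.1 × 9.8 = 177.4 N and must supply an equal counterclockwise moment, so its lever arm about the fulcrum is 52.58 / 177.4 = 0.296 m.
That puts it at 0.6 + 0.296 = 0.896 m from the right end.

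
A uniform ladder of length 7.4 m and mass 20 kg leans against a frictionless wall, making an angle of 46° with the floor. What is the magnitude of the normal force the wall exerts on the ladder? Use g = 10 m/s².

N_wall ≈ 96.6 N

Choose the foot of the ladder as the axis so the floor normal and friction both act there and drop out.
Ladder weight 20×10 = 200 N acts at 3.7 m along the ladder; its horizontal arm is 3.7·cos46° = 2.57 m → τ = 514 N·m clockwise.
Wall normal N acts horizontally at the top; its moment arm is the height L sinθ = 7.4·sin46° = 5.323 m, counterclockwise.
For rotational equilibrium, N × 5.323 = 514, so N = 96.6 N.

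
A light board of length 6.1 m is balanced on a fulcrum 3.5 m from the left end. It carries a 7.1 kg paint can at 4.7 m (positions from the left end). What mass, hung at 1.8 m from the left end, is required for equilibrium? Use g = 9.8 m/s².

m ≈ 5.01 kg

Take moments about the fulcrum (at 3.5 m from the left end).
Paint can: 7.1 × 9.8 = 69.58 N down at 4.7 m → arm 1.2 m, τ = 69.58 × 1.2 = 83.5 N·m clockwise.
Net moment of known loads = 83.5 N·m clockwise.
An unknown mass m at 1.8 m has arm 1.7 m; its moment is m·g·1.7 counterclockwise.
Balancing moments: m × 9.8 × 1.7 = 83.5, giving m = 83.5 / (9.8 × 1.7) = 5.01 kg.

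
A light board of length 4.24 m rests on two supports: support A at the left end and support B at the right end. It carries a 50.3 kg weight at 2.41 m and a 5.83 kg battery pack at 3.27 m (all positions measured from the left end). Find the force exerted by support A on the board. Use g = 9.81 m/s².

R_A ≈ 226 N

Take moments about support B.
Weight: 50.3 × 9.81 = 493.4 N down at 2.41 m → arm 1.83 m, τ = 493.4 × 1.83 = 902.9 N·m counterclockwise.
Battery pack: 5.83 × 9.81 = 57.19 N down at 3.27 m → arm 0.97 m, τ = 57.19 × 0.97 = 55.47 N·m counterclockwise.
Net load moment about support B = 958.4 N·m counterclockwise.
Reaction R at support A is upward at 0 m, arm 4.24 m → moment R × 4.24 clockwise.
Balancing moments: R × 4.24 = 958.4, giving R = 226 N.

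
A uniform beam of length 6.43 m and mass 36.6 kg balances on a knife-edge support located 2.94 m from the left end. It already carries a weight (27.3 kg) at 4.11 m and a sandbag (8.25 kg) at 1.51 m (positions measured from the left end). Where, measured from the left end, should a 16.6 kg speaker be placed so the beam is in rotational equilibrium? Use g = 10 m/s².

x ≈ 1.12 m from the left end

About the knife-edge support (at 2.94 m from the left end):
Beam weight: 36.6 × 10 = 366 N down at 3.215 m → arm 0.275 m, τ = 366 × 0.275 = 100.7 N·m clockwise.
Weight: 27.3 × 10 = 273 N down at 4.11 m → arm 1.17 m, τ = 273 × 1.17 = 319.4 N·m clockwise.
Sandbag: 8.25 × 10 = 82.5 N down at 1.51 m → arm 1.43 m, τ = 82.5 × 1.43 = 118 N·m counterclockwise.
Net moment of existing loads = 302.1 N·m clockwise.
The speaker weighs 16.6 × 10 = 166 N and must supply an equal counterclockwise moment, so its lever arm about the knife-edge support is 302.1 / 166 = 1.82 m.
That puts it at 2.94 − 1.82 = 1.12 m from the left end.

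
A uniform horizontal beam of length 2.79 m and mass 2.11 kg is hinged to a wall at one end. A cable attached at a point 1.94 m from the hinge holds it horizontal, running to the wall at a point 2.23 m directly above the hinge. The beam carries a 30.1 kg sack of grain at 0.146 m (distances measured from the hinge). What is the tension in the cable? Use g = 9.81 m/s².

T ≈ 49.2 N

Sum moments about the hinge (the unknown hinge reaction has zero arm there).
Beam weight: 2.11 × 9.81 = 20.7 N down at 1.395 m → arm 1.395 m, τ = 20.7 × 1.395 = 28.88 N·m clockwise.
Sack of grain: 30.1 × 9.81 = 295.3 N down at 0.146 m → arm 0.146 m, τ = 295.3 × 0.146 = 43.11 N·m clockwise.
Total clockwise load moment = 71.99 N·m.
The cable tension T acts at 1.94 m; only its component perpendicular to the beam, T sinθ, produces torque. sinθ = h/√(h²+d²) = 2.23/√(2.23²+1.94²) = 0.7545.
Balancing moments: T × 1.94 × 0.7545 = 71.99, giving T = 71.99 / 1.464 = 49.2 N.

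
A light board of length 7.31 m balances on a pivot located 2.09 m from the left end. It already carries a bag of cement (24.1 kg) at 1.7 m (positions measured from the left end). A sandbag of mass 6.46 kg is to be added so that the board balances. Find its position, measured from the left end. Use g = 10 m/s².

Take moments about the pivot (at 2.09 m from the left end).
Bag of cement: 24.1 × 10 = 241 N down at 1.7 m → arm 0.39 m, τ = 241 × 0.39 = 93.99 N·m counterclockwise.
Net moment of existing loads = 93.99 N·m counterclockwise.
The sandbag weighs 6.46 × 10 = 64.6 N and must supply an equal clockwise moment, so its lever arm about the pivot is 93.99 / 64.6 = 1.45 m.
That puts it at 2.09 + 1.45 = 3.54 m from the left end.

x ≈ 3.54 m from the left end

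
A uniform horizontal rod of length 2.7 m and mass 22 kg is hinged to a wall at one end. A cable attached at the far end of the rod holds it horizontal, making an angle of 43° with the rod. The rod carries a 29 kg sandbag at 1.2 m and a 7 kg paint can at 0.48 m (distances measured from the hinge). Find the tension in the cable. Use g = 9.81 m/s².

Sum moments about the hinge (the unknown hinge reaction has zero arm there).
Beam weight: 22 × 9.81 = 215.8 N down at 1.35 m → arm 1.35 m, τ = 215.8 × 1.35 = 291.3 N·m clockwise.
Sandbag: 29 × 9.81 = 284.5 N down at 1.2 m → arm 1.2 m, τ = 284.5 × 1.2 = 341.4 N·m clockwise.
Paint can: 7 × 9.81 = 68.67 N down at 0.48 m → arm 0.48 m, τ = 68.67 × 0.48 = 32.96 N·m clockwise.
Total clockwise load moment = 665.7 N·m.
The cable tension T acts at 2.7 m; only its component perpendicular to the rod, T sinθ, produces torque. sin 43° = 0.682.
Setting net torque to zero: T × 2.7 × 0.682 = 665.7 → T = 665.7 / 1.841 = 362 N.

T ≈ 362 N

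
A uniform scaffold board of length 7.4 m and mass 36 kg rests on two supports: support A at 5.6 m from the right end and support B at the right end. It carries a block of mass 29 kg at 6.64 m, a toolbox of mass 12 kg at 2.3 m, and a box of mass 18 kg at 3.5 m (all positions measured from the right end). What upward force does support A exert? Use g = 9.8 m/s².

Sum moments about support B (its reaction then has zero moment arm).
Beam weight: 36 × 9.8 = 352.8 N down at 3.7 m → arm 3.7 m, τ = 352.8 × 3.7 = 1305 N·m counterclockwise.
Block: 29 × 9.8 = 284.2 N down at 6.64 m → arm 6.64 m, τ = 284.2 × 6.64 = 1887 N·m counterclockwise.
Toolbox: 12 × 9.8 = 117.6 N down at 2.3 m → arm 2.3 m, τ = 117.6 × 2.3 = 270.5 N·m counterclockwise.
Box: 18 × 9.8 = 176.4 N down at 3.5 m → arm 3.5 m, τ = 176.4 × 3.5 = 617.4 N·m counterclockwise.
Net load moment about support B = 4080 N·m counterclockwise.
Reaction R at support A is upward at 5.6 m, arm 5.6 m → moment R × 5.6 clockwise.
For rotational equilibrium, R × 5.6 = 4080, so R = 729 N.

R_A ≈ 729 N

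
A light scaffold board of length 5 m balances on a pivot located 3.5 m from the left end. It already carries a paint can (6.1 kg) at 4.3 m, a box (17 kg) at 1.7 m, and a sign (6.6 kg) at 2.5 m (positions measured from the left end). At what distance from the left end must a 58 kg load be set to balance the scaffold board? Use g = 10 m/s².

x ≈ 4.06 m from the left end

About the pivot (at 3.5 m from the left end):
Paint can: 6.1 × 10 = 61 N down at 4.3 m → arm 0.8 m, τ = 61 × 0.8 = 48.8 N·m clockwise.
Box: 17 × 10 = 170 N down at 1.7 m → arm 1.8 m, τ = 170 × 1.8 = 306 N·m counterclockwise.
Sign: 6.6 × 10 = 66 N down at 2.5 m → arm 1 m, τ = 66 × 1 = 66 N·m counterclockwise.
Net moment of existing loads = 323.2 N·m counterclockwise.
The load weighs 58 × 10 = 580 N and must supply an equal clockwise moment, so its lever arm about the pivot is 323.2 / 580 = 0.557 m.
That puts it at 3.5 + 0.557 = 4.06 m from the left end.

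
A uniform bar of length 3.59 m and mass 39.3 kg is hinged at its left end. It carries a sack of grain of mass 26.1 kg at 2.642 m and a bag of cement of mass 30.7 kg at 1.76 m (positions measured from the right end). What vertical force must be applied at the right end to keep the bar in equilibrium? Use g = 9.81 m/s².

F ≈ 414 N

Choose the left end as the axis so the unknown pivot reaction has zero arm there.
Beam weight: 39.3 × 9.81 = 385.5 N down at 1.795 m → arm 1.795 m, τ = 385.5 × 1.795 = 692 N·m clockwise.
Sack of grain: 26.1 × 9.81 = 256 N down at 2.642 m → arm 0.948 m, τ = 256 × 0.948 = 242.7 N·m clockwise.
Bag of cement: 30.7 × 9.81 = 301.2 N down at 1.76 m → arm 1.83 m, τ = 301.2 × 1.83 = 551.2 N·m clockwise.
Net moment of the loads = 1486 N·m clockwise.
The upward force F acts at the right end, arm 3.59 m, giving F × 3.59 counterclockwise.
For rotational equilibrium, F × 3.59 = 1486, so F = 1486 / 3.59 = 414 N.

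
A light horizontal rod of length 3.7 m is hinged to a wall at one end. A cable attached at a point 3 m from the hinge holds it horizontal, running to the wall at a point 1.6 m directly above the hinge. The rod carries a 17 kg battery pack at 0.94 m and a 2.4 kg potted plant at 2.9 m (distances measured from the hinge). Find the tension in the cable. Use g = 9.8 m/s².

T ≈ 159 N

Sum moments about the hinge (the unknown hinge reaction has zero arm there).
Battery pack: 17 × 9.8 = 166.6 N down at 0.94 m → arm 0.94 m, τ = 166.6 × 0.94 = 156.6 N·m clockwise.
Potted plant: 2.4 × 9.8 = 23.52 N down at 2.9 m → arm 2.9 m, τ = 23.52 × 2.9 = 68.21 N·m clockwise.
Total clockwise load moment = 224.8 N·m.
The cable tension T acts at 3 m; only its component perpendicular to the rod, T sinθ, produces torque. sinθ = h/√(h²+d²) = 1.6/√(1.6²+3²) = 0.4706.
For rotational equilibrium, T × 3 × 0.4706 = 224.8, so T = 224.8 / 1.412 = 159 N.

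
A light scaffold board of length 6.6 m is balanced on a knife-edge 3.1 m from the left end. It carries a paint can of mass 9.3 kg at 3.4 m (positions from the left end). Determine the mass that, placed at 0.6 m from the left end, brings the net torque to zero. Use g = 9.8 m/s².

Take moments about the knife-edge (at 3.1 m from the left end).
Paint can: 9.3 × 9.8 = 91.14 N down at 3.4 m → arm 0.3 m, τ = 91.14 × 0.3 = 27.34 N·m clockwise.
Net moment of known loads = 27.34 N·m clockwise.
An unknown mass m at 0.6 m has arm 2.5 m; its moment is m·g·2.5 counterclockwise.
Στ = 0 ⇒ m × 9.8 × 2.5 = 27.34 ⇒ m = 27.34 / (9.8 × 2.5) = 1.12 kg.

m ≈ 1.12 kg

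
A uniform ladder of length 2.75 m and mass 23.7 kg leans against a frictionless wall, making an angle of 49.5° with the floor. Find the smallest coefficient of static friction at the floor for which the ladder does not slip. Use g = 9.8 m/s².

About the foot of the ladder:
Ladder weight 23.7×9.8 = 232.3 N acts at 1.375 m along the ladder; its horizontal arm is 1.375·cos49.5° = 0.893 m → τ = 207.4 N·m clockwise.
Wall normal N acts horizontally at the top; its moment arm is the height L sinθ = 2.75·sin49.5° = 2.091 m, counterclockwise.
Setting net torque to zero: N × 2.091 = 207.4 → N = 99.19 N.
ΣFx = 0 ⇒ f = N_wall = 99.19 N. ΣFy = 0 ⇒ N_floor = 232.3 N.
μ_min = f / N_floor = 99.19 / 232.3 = 0.427.

μ_min ≈ 0.427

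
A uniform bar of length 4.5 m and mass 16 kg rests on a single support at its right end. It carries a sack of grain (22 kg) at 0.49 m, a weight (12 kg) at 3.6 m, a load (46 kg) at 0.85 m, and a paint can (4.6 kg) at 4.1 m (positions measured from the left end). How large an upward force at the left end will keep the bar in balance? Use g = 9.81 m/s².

Taking torques about the right end:
Beam weight: 16 × 9.81 = 157 N down at 2.25 m → arm 2.25 m, τ = 157 × 2.25 = 353.2 N·m counterclockwise.
Sack of grain: 22 × 9.81 = 215.8 N down at 0.49 m → arm 4.01 m, τ = 215.8 × 4.01 = 865.4 N·m counterclockwise.
Weight: 12 × 9.81 = 117.7 N down at 3.6 m → arm 0.9 m, τ = 117.7 × 0.9 = 105.9 N·m counterclockwise.
Load: 46 × 9.81 = 451.3 N down at 0.85 m → arm 3.65 m, τ = 451.3 × 3.65 = 1647 N·m counterclockwise.
Paint can: 4.6 × 9.81 = 45.13 N down at 4.1 m → arm 0.4 m, τ = 45.13 × 0.4 = 18.05 N·m counterclockwise.
Net moment of the loads = 2990 N·m counterclockwise.
The upward force F acts at the left end, arm 4.5 m, giving F × 4.5 clockwise.
For rotational equilibrium, F × 4.5 = 2990, so F = 2990 / 4.5 = 664 N.

F ≈ 664 N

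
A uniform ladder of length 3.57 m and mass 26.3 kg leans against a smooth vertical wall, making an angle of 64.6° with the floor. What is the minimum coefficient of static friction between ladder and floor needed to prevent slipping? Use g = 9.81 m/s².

μ_min ≈ 0.237

Choose the foot of the ladder as the axis so the floor normal and friction both act there and drop out.
Ladder weight 26.3×9.81 = 258 N acts at 1.785 m along the ladder; its horizontal arm is 1.785·cos64.6° = 0.7656 m → τ = 197.5 N·m clockwise.
Wall normal N acts horizontally at the top; its moment arm is the height L sinθ = 3.57·sin64.6° = 3.225 m, counterclockwise.
Setting net torque to zero: N × 3.225 = 197.5 → N = 61.24 N.
ΣFx = 0 ⇒ f = N_wall = 61.24 N. ΣFy = 0 ⇒ N_floor = 258 N.
μ_min = f / N_floor = 61.24 / 258 = 0.237.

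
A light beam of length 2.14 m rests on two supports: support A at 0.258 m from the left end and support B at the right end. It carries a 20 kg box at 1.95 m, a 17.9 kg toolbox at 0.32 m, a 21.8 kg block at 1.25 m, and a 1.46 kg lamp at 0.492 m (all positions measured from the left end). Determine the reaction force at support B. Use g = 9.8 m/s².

About support A:
Box: 20 × 9.8 = 196 N down at 1.95 m → arm 1.692 m, τ = 196 × 1.692 = 331.6 N·m clockwise.
Toolbox: 17.9 × 9.8 = 175.4 N down at 0.32 m → arm 0.062 m, τ = 175.4 × 0.062 = 10.87 N·m clockwise.
Block: 21.8 × 9.8 = 213.6 N down at 1.25 m → arm 0.992 m, τ = 213.6 × 0.992 = 211.9 N·m clockwise.
Lamp: 1.46 × 9.8 = 14.31 N down at 0.492 m → arm 0.234 m, τ = 14.31 × 0.234 = 3.349 N·m clockwise.
Net load moment about support A = 557.7 N·m clockwise.
Reaction R at support B is upward at 2.14 m, arm 1.882 m → moment R × 1.882 counterclockwise.
Setting net torque to zero: R × 1.882 = 557.7 → R = 296 N.

R_B ≈ 296 N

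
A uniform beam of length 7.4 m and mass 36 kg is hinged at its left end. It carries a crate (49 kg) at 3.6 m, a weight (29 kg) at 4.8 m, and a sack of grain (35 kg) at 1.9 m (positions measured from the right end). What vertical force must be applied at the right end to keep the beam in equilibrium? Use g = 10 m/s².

Choose the left end as the axis so the unknown pivot reaction has zero arm there.
Beam weight: 36 × 10 = 360 N down at 3.7 m → arm 3.7 m, τ = 360 × 3.7 = 1332 N·m clockwise.
Crate: 49 × 10 = 490 N down at 3.6 m → arm 3.8 m, τ = 490 × 3.8 = 1862 N·m clockwise.
Weight: 29 × 10 = 290 N down at 4.8 m → arm 2.6 m, τ = 290 × 2.6 = 754 N·m clockwise.
Sack of grain: 35 × 10 = 350 N down at 1.9 m → arm 5.5 m, τ = 350 × 5.5 = 1925 N·m clockwise.
Net moment of the loads = 5873 N·m clockwise.
The upward force F acts at the right end, arm 7.4 m, giving F × 7.4 counterclockwise.
Setting net torque to zero: F × 7.4 = 5873 → F = 5873 / 7.4 = 794 N.

F ≈ 794 N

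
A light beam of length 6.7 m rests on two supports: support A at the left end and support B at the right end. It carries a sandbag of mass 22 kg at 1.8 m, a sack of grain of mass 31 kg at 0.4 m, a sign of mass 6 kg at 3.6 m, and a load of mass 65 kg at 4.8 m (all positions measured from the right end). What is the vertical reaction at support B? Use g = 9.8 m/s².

R_B ≈ 651 N

Take moments about support A.
Sandbag: 22 × 9.8 = 215.6 N down at 1.8 m → arm 4.9 m, τ = 215.6 × 4.9 = 1056 N·m clockwise.
Sack of grain: 31 × 9.8 = 303.8 N down at 0.4 m → arm 6.3 m, τ = 303.8 × 6.3 = 1914 N·m clockwise.
Sign: 6 × 9.8 = 58.8 N down at 3.6 m → arm 3.1 m, τ = 58.8 × 3.1 = 182.3 N·m clockwise.
Load: 65 × 9.8 = 637 N down at 4.8 m → arm 1.9 m, τ = 637 × 1.9 = 1210 N·m clockwise.
Net load moment about support A = 4362 N·m clockwise.
Reaction R at support B is upward at 0 m, arm 6.7 m → moment R × 6.7 counterclockwise.
Setting net torque to zero: R × 6.7 = 4362 → R = 651 N.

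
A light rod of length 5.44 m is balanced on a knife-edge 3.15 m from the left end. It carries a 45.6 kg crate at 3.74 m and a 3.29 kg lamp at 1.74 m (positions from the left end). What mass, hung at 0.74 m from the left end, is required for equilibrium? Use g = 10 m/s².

Sum moments about the knife-edge (at 3.15 m from the left end) (the support reaction has zero arm there).
Crate: 45.6 × 10 = 456 N down at 3.74 m → arm 0.59 m, τ = 456 × 0.59 = 269 N·m clockwise.
Lamp: 3.29 × 10 = 32.9 N down at 1.74 m → arm 1.41 m, τ = 32.9 × 1.41 = 46.39 N·m counterclockwise.
Net moment of known loads = 222.6 N·m clockwise.
An unknown mass m at 0.74 m has arm 2.41 m; its moment is m·g·2.41 counterclockwise.
Setting net torque to zero: m × 10 × 2.41 = 222.6 → m = 222.6 / (10 × 2.41) = 9.24 kg.

m ≈ 9.24 kg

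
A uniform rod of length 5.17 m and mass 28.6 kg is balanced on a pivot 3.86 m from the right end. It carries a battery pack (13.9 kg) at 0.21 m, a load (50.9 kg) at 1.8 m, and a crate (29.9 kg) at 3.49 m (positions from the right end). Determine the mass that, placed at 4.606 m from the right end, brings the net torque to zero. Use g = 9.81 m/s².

m ≈ 272 kg

Taking torques about the pivot (at 3.86 m from the right end):
Beam weight: 28.6 × 9.81 = 280.6 N down at 2.585 m → arm 1.275 m, τ = 280.6 × 1.275 = 357.8 N·m clockwise.
Battery pack: 13.9 × 9.81 = 136.4 N down at 0.21 m → arm 3.65 m, τ = 136.4 × 3.65 = 497.9 N·m clockwise.
Load: 50.9 × 9.81 = 499.3 N down at 1.8 m → arm 2.06 m, τ = 499.3 × 2.06 = 1029 N·m clockwise.
Crate: 29.9 × 9.81 = 293.3 N down at 3.49 m → arm 0.37 m, τ = 293.3 × 0.37 = 108.5 N·m clockwise.
Net moment of known loads = 1993 N·m clockwise.
An unknown mass m at 4.606 m has arm 0.746 m; its moment is m·g·0.746 counterclockwise.
Balancing moments: m × 9.81 × 0.746 = 1993, giving m = 1993 / (9.81 × 0.746) = 272 kg.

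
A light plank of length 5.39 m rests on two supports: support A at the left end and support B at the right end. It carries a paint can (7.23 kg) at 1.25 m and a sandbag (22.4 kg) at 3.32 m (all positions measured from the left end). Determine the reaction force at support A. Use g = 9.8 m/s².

R_A ≈ 139 N

Choose support B as the axis so its reaction then has zero moment arm.
Paint can: 7.23 × 9.8 = 70.85 N down at 1.25 m → arm 4.14 m, τ = 70.85 × 4.14 = 293.3 N·m counterclockwise.
Sandbag: 22.4 × 9.8 = 219.5 N down at 3.32 m → arm 2.07 m, τ = 219.5 × 2.07 = 454.4 N·m counterclockwise.
Net load moment about support B = 747.7 N·m counterclockwise.
Reaction R at support A is upward at 0 m, arm 5.39 m → moment R × 5.39 clockwise.
Balancing moments: R × 5.39 = 747.7, giving R = 139 N.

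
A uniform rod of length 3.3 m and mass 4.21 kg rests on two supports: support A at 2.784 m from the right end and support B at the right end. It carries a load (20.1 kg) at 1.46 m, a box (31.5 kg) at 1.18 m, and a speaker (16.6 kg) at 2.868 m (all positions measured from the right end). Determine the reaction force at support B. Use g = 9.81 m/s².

R_B ≈ 284 N

About support A:
Beam weight: 4.21 × 9.81 = 41.3 N down at 1.65 m → arm 1.134 m, τ = 41.3 × 1.134 = 46.83 N·m clockwise.
Load: 20.1 × 9.81 = 197.2 N down at 1.46 m → arm 1.324 m, τ = 197.2 × 1.324 = 261.1 N·m clockwise.
Box: 31.5 × 9.81 = 309 N down at 1.18 m → arm 1.604 m, τ = 309 × 1.604 = 495.6 N·m clockwise.
Speaker: 16.6 × 9.81 = 162.8 N down at 2.868 m → arm 0.084 m, τ = 162.8 × 0.084 = 13.68 N·m counterclockwise.
Net load moment about support A = 789.9 N·m clockwise.
Reaction R at support B is upward at 0 m, arm 2.784 m → moment R × 2.784 counterclockwise.
For rotational equilibrium, R × 2.784 = 789.9, so R = 284 N.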